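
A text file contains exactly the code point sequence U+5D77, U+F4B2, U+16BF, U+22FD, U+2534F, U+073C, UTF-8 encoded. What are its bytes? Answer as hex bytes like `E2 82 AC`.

E5 B5 B7 EF 92 B2 E1 9A BF E2 8B BD F0 A5 8D 8F DC BC

U+5D77: 3-byte form → E5 B5 B7.
U+F4B2: 3-byte form → EF 92 B2.
U+16BF: 3-byte form → E1 9A BF.
U+22FD: 3-byte form → E2 8B BD.
U+2534F: 4-byte form → F0 A5 8D 8F.
U+073C: 2-byte form → DC BC.
Concatenated (18 bytes): E5 B5 B7 EF 92 B2 E1 9A BF E2 8B BD F0 A5 8D 8F DC BC.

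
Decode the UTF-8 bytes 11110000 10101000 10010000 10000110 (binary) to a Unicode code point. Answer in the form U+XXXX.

U+28406

Leading byte 0xF0 = 11110000 matches 11110xxx → 4-byte sequence.
Byte 1: 0xF0 = 11110000, payload 000 (3 bits).
Byte 2: 0xA8 = 10101000 (10xxxxxx ✓), payload 101000.
Byte 3: 0x90 = 10010000 (10xxxxxx ✓), payload 010000.
Byte 4: 0x86 = 10000110 (10xxxxxx ✓), payload 000110.
Concatenate: 000101000010000000110 = 0x28406 (21 bits → U+28406).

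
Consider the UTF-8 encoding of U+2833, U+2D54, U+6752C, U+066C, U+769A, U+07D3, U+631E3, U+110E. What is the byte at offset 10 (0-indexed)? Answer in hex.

0xD9

U+2833 → 3-byte form E2 A0 B3 at offsets 0–2.
U+2D54 → 3-byte form E2 B5 94 at offsets 3–5.
U+6752C → 4-byte form F1 A7 94 AC at offsets 6–9.
U+066C → 2-byte form D9 AC at offsets 10–11.
Offset 10 falls in char 4's range; it's byte 1 of D9 AC = 0xD9.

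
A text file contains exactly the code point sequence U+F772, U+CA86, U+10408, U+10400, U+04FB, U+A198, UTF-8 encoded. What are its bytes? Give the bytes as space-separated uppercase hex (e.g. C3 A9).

EF 9D B2 EC AA 86 F0 90 90 88 F0 90 90 80 D3 BB EA 86 98

U+F772: 3-byte form → EF 9D B2.
U+CA86: 3-byte form → EC AA 86.
U+10408: 4-byte form → F0 90 90 88.
U+10400: 4-byte form → F0 90 90 80.
U+04FB: 2-byte form → D3 BB.
U+A198: 3-byte form → EA 86 98.
Concatenated (19 bytes): EF 9D B2 EC AA 86 F0 90 90 88 F0 90 90 80 D3 BB EA 86 98.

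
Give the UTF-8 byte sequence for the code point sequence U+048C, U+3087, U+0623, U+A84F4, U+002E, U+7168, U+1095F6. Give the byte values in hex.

U+048C: 2-byte form → D2 8C.
U+3087: 3-byte form → E3 82 87.
U+0623: 2-byte form → D8 A3.
U+A84F4: 4-byte form → F2 A8 93 B4.
U+002E: 1-byte form → 2E.
U+7168: 3-byte form → E7 85 A8.
U+1095F6: 4-byte form → F4 89 97 B6.
Concatenated (19 bytes): D2 8C E3 82 87 D8 A3 F2 A8 93 B4 2E E7 85 A8 F4 89 97 B6.

D2 8C E3 82 87 D8 A3 F2 A8 93 B4 2E E7 85 A8 F4 89 97 B6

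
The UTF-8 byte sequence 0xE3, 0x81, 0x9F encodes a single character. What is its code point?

Leading byte 0xE3 = 11100011 matches 1110xxxx → 3-byte sequence.
Byte 1: 0xE3 = 11100011, payload 0011 (4 bits).
Byte 2: 0x81 = 10000001 (10xxxxxx ✓), payload 000001.
Byte 3: 0x9F = 10011111 (10xxxxxx ✓), payload 011111.
Concatenate: 0011000001011111 = 0x305F (16 bits → U+305F).

U+305F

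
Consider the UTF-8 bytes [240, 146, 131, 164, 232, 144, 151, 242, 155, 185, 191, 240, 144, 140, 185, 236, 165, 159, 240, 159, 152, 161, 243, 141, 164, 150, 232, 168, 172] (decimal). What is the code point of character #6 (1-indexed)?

Offset 0: leading byte 0xF0 = 11110000 → 4-byte char #1 = F0 92 83 A4.
Offset 4: leading byte 0xE8 = 11101000 → 3-byte char #2 = E8 90 97.
Offset 7: leading byte 0xF2 = 11110010 → 4-byte char #3 = F2 9B B9 BF.
Offset 11: leading byte 0xF0 = 11110000 → 4-byte char #4 = F0 90 8C B9.
Offset 15: leading byte 0xEC = 11101100 → 3-byte char #5 = EC A5 9F.
Offset 18: leading byte 0xF0 = 11110000 → 4-byte char #6 = F0 9F 98 A1.
Leading byte 0xF0 = 11110000 matches 11110xxx → 4-byte sequence.
Byte 1: 0xF0 = 11110000, payload 000 (3 bits).
Byte 2: 0x9F = 10011111 (10xxxxxx ✓), payload 011111.
Byte 3: 0x98 = 10011000 (10xxxxxx ✓), payload 011000.
Byte 4: 0xA1 = 10100001 (10xxxxxx ✓), payload 100001.
Concatenate: 000011111011000100001 = 0x1F621 (21 bits → U+1F621).

U+1F621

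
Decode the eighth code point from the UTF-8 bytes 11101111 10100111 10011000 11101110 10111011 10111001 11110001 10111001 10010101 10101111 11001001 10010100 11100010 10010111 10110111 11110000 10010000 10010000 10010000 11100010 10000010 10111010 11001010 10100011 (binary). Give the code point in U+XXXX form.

U+02A3

Offset 0: leading byte 0xEF = 11101111 → 3-byte char #1 = EF A7 98.
Offset 3: leading byte 0xEE = 11101110 → 3-byte char #2 = EE BB B9.
Offset 6: leading byte 0xF1 = 11110001 → 4-byte char #3 = F1 B9 95 AF.
Offset 10: leading byte 0xC9 = 11001001 → 2-byte char #4 = C9 94.
Offset 12: leading byte 0xE2 = 11100010 → 3-byte char #5 = E2 97 B7.
Offset 15: leading byte 0xF0 = 11110000 → 4-byte char #6 = F0 90 90 90.
Offset 19: leading byte 0xE2 = 11100010 → 3-byte char #7 = E2 82 BA.
Offset 22: leading byte 0xCA = 11001010 → 2-byte char #8 = CA A3.
Leading byte 0xCA = 11001010 matches 110xxxxx → 2-byte sequence.
Byte 1: 0xCA = 11001010, payload 01010 (5 bits).
Byte 2: 0xA3 = 10100011 (10xxxxxx ✓), payload 100011.
Concatenate: 01010100011 = 0x2A3 (11 bits → U+02A3).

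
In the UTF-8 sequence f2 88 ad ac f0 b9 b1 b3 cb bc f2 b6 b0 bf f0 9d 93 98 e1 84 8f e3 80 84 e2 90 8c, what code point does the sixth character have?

Offset 0: leading byte 0xF2 = 11110010 → 4-byte char #1 = F2 88 AD AC.
Offset 4: leading byte 0xF0 = 11110000 → 4-byte char #2 = F0 B9 B1 B3.
Offset 8: leading byte 0xCB = 11001011 → 2-byte char #3 = CB BC.
Offset 10: leading byte 0xF2 = 11110010 → 4-byte char #4 = F2 B6 B0 BF.
Offset 14: leading byte 0xF0 = 11110000 → 4-byte char #5 = F0 9D 93 98.
Offset 18: leading byte 0xE1 = 11100001 → 3-byte char #6 = E1 84 8F.
Leading byte 0xE1 = 11100001 matches 1110xxxx → 3-byte sequence.
Byte 1: 0xE1 = 11100001, payload 0001 (4 bits).
Byte 2: 0x84 = 10000100 (10xxxxxx ✓), payload 000100.
Byte 3: 0x8F = 10001111 (10xxxxxx ✓), payload 001111.
Concatenate: 0001000100001111 = 0x110F (16 bits → U+110F).

U+110F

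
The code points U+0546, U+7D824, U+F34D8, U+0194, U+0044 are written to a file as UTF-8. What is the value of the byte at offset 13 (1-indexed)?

0x44

1-indexed offset 13 is 0-indexed offset 12.
U+0546 → 2-byte form D5 86 at offsets 0–1.
U+7D824 → 4-byte form F1 BD A0 A4 at offsets 2–5.
U+F34D8 → 4-byte form F3 B3 93 98 at offsets 6–9.
U+0194 → 2-byte form C6 94 at offsets 10–11.
U+0044 → 1-byte form 44 at offsets 12–12.
Offset 12 falls in char 5's range; it's byte 1 of 44 = 0x44.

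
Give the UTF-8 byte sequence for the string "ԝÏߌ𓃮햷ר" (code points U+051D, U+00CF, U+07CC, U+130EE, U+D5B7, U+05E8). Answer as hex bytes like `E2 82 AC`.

U+051D: 2-byte form → D4 9D.
U+00CF: 2-byte form → C3 8F.
U+07CC: 2-byte form → DF 8C.
U+130EE: 4-byte form → F0 93 83 AE.
U+D5B7: 3-byte form → ED 96 B7.
U+05E8: 2-byte form → D7 A8.
Concatenated (15 bytes): D4 9D C3 8F DF 8C F0 93 83 AE ED 96 B7 D7 A8.

D4 9D C3 8F DF 8C F0 93 83 AE ED 96 B7 D7 A8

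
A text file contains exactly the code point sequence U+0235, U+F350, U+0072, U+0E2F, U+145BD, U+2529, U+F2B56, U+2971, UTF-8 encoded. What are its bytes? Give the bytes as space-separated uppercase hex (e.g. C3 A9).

U+0235: 2-byte form → C8 B5.
U+F350: 3-byte form → EF 8D 90.
U+0072: 1-byte form → 72.
U+0E2F: 3-byte form → E0 B8 AF.
U+145BD: 4-byte form → F0 94 96 BD.
U+2529: 3-byte form → E2 94 A9.
U+F2B56: 4-byte form → F3 B2 AD 96.
U+2971: 3-byte form → E2 A5 B1.
Concatenated (23 bytes): C8 B5 EF 8D 90 72 E0 B8 AF F0 94 96 BD E2 94 A9 F3 B2 AD 96 E2 A5 B1.

C8 B5 EF 8D 90 72 E0 B8 AF F0 94 96 BD E2 94 A9 F3 B2 AD 96 E2 A5 B1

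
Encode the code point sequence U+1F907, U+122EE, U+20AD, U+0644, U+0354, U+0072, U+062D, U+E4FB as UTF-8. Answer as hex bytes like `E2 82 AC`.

F0 9F A4 87 F0 92 8B AE E2 82 AD D9 84 CD 94 72 D8 AD EE 93 BB

U+1F907: 4-byte form → F0 9F A4 87.
U+122EE: 4-byte form → F0 92 8B AE.
U+20AD: 3-byte form → E2 82 AD.
U+0644: 2-byte form → D9 84.
U+0354: 2-byte form → CD 94.
U+0072: 1-byte form → 72.
U+062D: 2-byte form → D8 AD.
U+E4FB: 3-byte form → EE 93 BB.
Concatenated (21 bytes): F0 9F A4 87 F0 92 8B AE E2 82 AD D9 84 CD 94 72 D8 AD EE 93 BB.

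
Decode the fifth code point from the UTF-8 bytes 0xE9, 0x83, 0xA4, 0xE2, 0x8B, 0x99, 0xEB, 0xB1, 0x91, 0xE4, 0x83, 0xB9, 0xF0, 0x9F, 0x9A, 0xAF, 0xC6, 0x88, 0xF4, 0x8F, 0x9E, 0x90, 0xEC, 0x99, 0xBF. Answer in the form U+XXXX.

U+1F6AF

Offset 0: leading byte 0xE9 = 11101001 → 3-byte char #1 = E9 83 A4.
Offset 3: leading byte 0xE2 = 11100010 → 3-byte char #2 = E2 8B 99.
Offset 6: leading byte 0xEB = 11101011 → 3-byte char #3 = EB B1 91.
Offset 9: leading byte 0xE4 = 11100100 → 3-byte char #4 = E4 83 B9.
Offset 12: leading byte 0xF0 = 11110000 → 4-byte char #5 = F0 9F 9A AF.
Leading byte 0xF0 = 11110000 matches 11110xxx → 4-byte sequence.
Byte 1: 0xF0 = 11110000, payload 000 (3 bits).
Byte 2: 0x9F = 10011111 (10xxxxxx ✓), payload 011111.
Byte 3: 0x9A = 10011010 (10xxxxxx ✓), payload 011010.
Byte 4: 0xAF = 10101111 (10xxxxxx ✓), payload 101111.
Concatenate: 000011111011010101111 = 0x1F6AF (21 bits → U+1F6AF).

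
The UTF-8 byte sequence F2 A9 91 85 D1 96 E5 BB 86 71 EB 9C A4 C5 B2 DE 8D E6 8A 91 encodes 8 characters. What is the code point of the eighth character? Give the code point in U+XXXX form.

U+6291

Offset 0: leading byte 0xF2 = 11110010 → 4-byte char #1 = F2 A9 91 85.
Offset 4: leading byte 0xD1 = 11010001 → 2-byte char #2 = D1 96.
Offset 6: leading byte 0xE5 = 11100101 → 3-byte char #3 = E5 BB 86.
Offset 9: leading byte 0x71 = 01110001 → 1-byte char #4 = 71.
Offset 10: leading byte 0xEB = 11101011 → 3-byte char #5 = EB 9C A4.
Offset 13: leading byte 0xC5 = 11000101 → 2-byte char #6 = C5 B2.
Offset 15: leading byte 0xDE = 11011110 → 2-byte char #7 = DE 8D.
Offset 17: leading byte 0xE6 = 11100110 → 3-byte char #8 = E6 8A 91.
Leading byte 0xE6 = 11100110 matches 1110xxxx → 3-byte sequence.
Byte 1: 0xE6 = 11100110, payload 0110 (4 bits).
Byte 2: 0x8A = 10001010 (10xxxxxx ✓), payload 001010.
Byte 3: 0x91 = 10010001 (10xxxxxx ✓), payload 010001.
Concatenate: 0110001010010001 = 0x6291 (16 bits → U+6291).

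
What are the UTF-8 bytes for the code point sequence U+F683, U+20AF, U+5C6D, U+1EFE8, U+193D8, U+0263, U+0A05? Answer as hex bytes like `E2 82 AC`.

EF 9A 83 E2 82 AF E5 B1 AD F0 9E BF A8 F0 99 8F 98 C9 A3 E0 A8 85

U+F683: 3-byte form → EF 9A 83.
U+20AF: 3-byte form → E2 82 AF.
U+5C6D: 3-byte form → E5 B1 AD.
U+1EFE8: 4-byte form → F0 9E BF A8.
U+193D8: 4-byte form → F0 99 8F 98.
U+0263: 2-byte form → C9 A3.
U+0A05: 3-byte form → E0 A8 85.
Concatenated (22 bytes): EF 9A 83 E2 82 AF E5 B1 AD F0 9E BF A8 F0 99 8F 98 C9 A3 E0 A8 85.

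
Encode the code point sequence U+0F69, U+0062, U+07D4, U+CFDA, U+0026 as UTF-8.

U+0F69: 3-byte form → E0 BD A9.
U+0062: 1-byte form → 62.
U+07D4: 2-byte form → DF 94.
U+CFDA: 3-byte form → EC BF 9A.
U+0026: 1-byte form → 26.
Concatenated (10 bytes): E0 BD A9 62 DF 94 EC BF 9A 26.

E0 BD A9 62 DF 94 EC BF 9A 26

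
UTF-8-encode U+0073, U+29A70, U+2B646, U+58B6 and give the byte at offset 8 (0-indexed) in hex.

0x86

U+0073 → 1-byte form 73 at offsets 0–0.
U+29A70 → 4-byte form F0 A9 A9 B0 at offsets 1–4.
U+2B646 → 4-byte form F0 AB 99 86 at offsets 5–8.
Offset 8 falls in char 3's range; it's byte 4 of F0 AB 99 86 = 0x86.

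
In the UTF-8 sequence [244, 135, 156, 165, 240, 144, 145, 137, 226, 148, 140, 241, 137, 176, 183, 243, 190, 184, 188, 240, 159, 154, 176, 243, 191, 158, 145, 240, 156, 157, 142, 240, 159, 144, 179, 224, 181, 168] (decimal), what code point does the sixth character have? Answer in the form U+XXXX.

U+1F6B0

Offset 0: leading byte 0xF4 = 11110100 → 4-byte char #1 = F4 87 9C A5.
Offset 4: leading byte 0xF0 = 11110000 → 4-byte char #2 = F0 90 91 89.
Offset 8: leading byte 0xE2 = 11100010 → 3-byte char #3 = E2 94 8C.
Offset 11: leading byte 0xF1 = 11110001 → 4-byte char #4 = F1 89 B0 B7.
Offset 15: leading byte 0xF3 = 11110011 → 4-byte char #5 = F3 BE B8 BC.
Offset 19: leading byte 0xF0 = 11110000 → 4-byte char #6 = F0 9F 9A B0.
Leading byte 0xF0 = 11110000 matches 11110xxx → 4-byte sequence.
Byte 1: 0xF0 = 11110000, payload 000 (3 bits).
Byte 2: 0x9F = 10011111 (10xxxxxx ✓), payload 011111.
Byte 3: 0x9A = 10011010 (10xxxxxx ✓), payload 011010.
Byte 4: 0xB0 = 10110000 (10xxxxxx ✓), payload 110000.
Concatenate: 000011111011010110000 = 0x1F6B0 (21 bits → U+1F6B0).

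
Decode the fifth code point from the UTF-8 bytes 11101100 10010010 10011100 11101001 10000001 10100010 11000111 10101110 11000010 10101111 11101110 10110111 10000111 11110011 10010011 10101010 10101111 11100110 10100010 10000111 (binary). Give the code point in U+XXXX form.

Offset 0: leading byte 0xEC = 11101100 → 3-byte char #1 = EC 92 9C.
Offset 3: leading byte 0xE9 = 11101001 → 3-byte char #2 = E9 81 A2.
Offset 6: leading byte 0xC7 = 11000111 → 2-byte char #3 = C7 AE.
Offset 8: leading byte 0xC2 = 11000010 → 2-byte char #4 = C2 AF.
Offset 10: leading byte 0xEE = 11101110 → 3-byte char #5 = EE B7 87.
Leading byte 0xEE = 11101110 matches 1110xxxx → 3-byte sequence.
Byte 1: 0xEE = 11101110, payload 1110 (4 bits).
Byte 2: 0xB7 = 10110111 (10xxxxxx ✓), payload 110111.
Byte 3: 0x87 = 10000111 (10xxxxxx ✓), payload 000111.
Concatenate: 1110110111000111 = 0xEDC7 (16 bits → U+EDC7).

U+EDC7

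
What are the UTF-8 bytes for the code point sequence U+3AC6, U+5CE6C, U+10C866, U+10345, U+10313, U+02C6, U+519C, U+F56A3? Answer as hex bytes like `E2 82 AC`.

E3 AB 86 F1 9C B9 AC F4 8C A1 A6 F0 90 8D 85 F0 90 8C 93 CB 86 E5 86 9C F3 B5 9A A3

U+3AC6: 3-byte form → E3 AB 86.
U+5CE6C: 4-byte form → F1 9C B9 AC.
U+10C866: 4-byte form → F4 8C A1 A6.
U+10345: 4-byte form → F0 90 8D 85.
U+10313: 4-byte form → F0 90 8C 93.
U+02C6: 2-byte form → CB 86.
U+519C: 3-byte form → E5 86 9C.
U+F56A3: 4-byte form → F3 B5 9A A3.
Concatenated (28 bytes): E3 AB 86 F1 9C B9 AC F4 8C A1 A6 F0 90 8D 85 F0 90 8C 93 CB 86 E5 86 9C F3 B5 9A A3.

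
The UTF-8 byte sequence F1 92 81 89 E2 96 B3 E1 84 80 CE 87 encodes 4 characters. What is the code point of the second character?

U+25B3

Offset 0: leading byte 0xF1 = 11110001 → 4-byte char #1 = F1 92 81 89.
Offset 4: leading byte 0xE2 = 11100010 → 3-byte char #2 = E2 96 B3.
Leading byte 0xE2 = 11100010 matches 1110xxxx → 3-byte sequence.
Byte 1: 0xE2 = 11100010, payload 0010 (4 bits).
Byte 2: 0x96 = 10010110 (10xxxxxx ✓), payload 010110.
Byte 3: 0xB3 = 10110011 (10xxxxxx ✓), payload 110011.
Concatenate: 0010010110110011 = 0x25B3 (16 bits → U+25B3).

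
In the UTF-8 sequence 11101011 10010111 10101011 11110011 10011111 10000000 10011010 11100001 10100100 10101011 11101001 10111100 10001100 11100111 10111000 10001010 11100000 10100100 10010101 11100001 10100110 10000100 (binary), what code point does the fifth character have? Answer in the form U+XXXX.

U+7E0A

Offset 0: leading byte 0xEB = 11101011 → 3-byte char #1 = EB 97 AB.
Offset 3: leading byte 0xF3 = 11110011 → 4-byte char #2 = F3 9F 80 9A.
Offset 7: leading byte 0xE1 = 11100001 → 3-byte char #3 = E1 A4 AB.
Offset 10: leading byte 0xE9 = 11101001 → 3-byte char #4 = E9 BC 8C.
Offset 13: leading byte 0xE7 = 11100111 → 3-byte char #5 = E7 B8 8A.
Leading byte 0xE7 = 11100111 matches 1110xxxx → 3-byte sequence.
Byte 1: 0xE7 = 11100111, payload 0111 (4 bits).
Byte 2: 0xB8 = 10111000 (10xxxxxx ✓), payload 111000.
Byte 3: 0x8A = 10001010 (10xxxxxx ✓), payload 001010.
Concatenate: 0111111000001010 = 0x7E0A (16 bits → U+7E0A).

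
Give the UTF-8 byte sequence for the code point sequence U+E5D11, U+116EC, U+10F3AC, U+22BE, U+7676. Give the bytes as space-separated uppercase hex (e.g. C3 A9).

U+E5D11: 4-byte form → F3 A5 B4 91.
U+116EC: 4-byte form → F0 91 9B AC.
U+10F3AC: 4-byte form → F4 8F 8E AC.
U+22BE: 3-byte form → E2 8A BE.
U+7676: 3-byte form → E7 99 B6.
Concatenated (18 bytes): F3 A5 B4 91 F0 91 9B AC F4 8F 8E AC E2 8A BE E7 99 B6.

F3 A5 B4 91 F0 91 9B AC F4 8F 8E AC E2 8A BE E7 99 B6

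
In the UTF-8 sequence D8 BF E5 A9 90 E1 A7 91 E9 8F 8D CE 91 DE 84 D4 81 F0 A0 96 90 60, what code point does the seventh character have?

U+0501

Offset 0: leading byte 0xD8 = 11011000 → 2-byte char #1 = D8 BF.
Offset 2: leading byte 0xE5 = 11100101 → 3-byte char #2 = E5 A9 90.
Offset 5: leading byte 0xE1 = 11100001 → 3-byte char #3 = E1 A7 91.
Offset 8: leading byte 0xE9 = 11101001 → 3-byte char #4 = E9 8F 8D.
Offset 11: leading byte 0xCE = 11001110 → 2-byte char #5 = CE 91.
Offset 13: leading byte 0xDE = 11011110 → 2-byte char #6 = DE 84.
Offset 15: leading byte 0xD4 = 11010100 → 2-byte char #7 = D4 81.
Leading byte 0xD4 = 11010100 matches 110xxxxx → 2-byte sequence.
Byte 1: 0xD4 = 11010100, payload 10100 (5 bits).
Byte 2: 0x81 = 10000001 (10xxxxxx ✓), payload 000001.
Concatenate: 10100000001 = 0x501 (11 bits → U+0501).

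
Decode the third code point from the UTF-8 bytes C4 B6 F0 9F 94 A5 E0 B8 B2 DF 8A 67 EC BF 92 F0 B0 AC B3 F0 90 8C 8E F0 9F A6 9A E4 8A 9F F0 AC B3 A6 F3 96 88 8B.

Offset 0: leading byte 0xC4 = 11000100 → 2-byte char #1 = C4 B6.
Offset 2: leading byte 0xF0 = 11110000 → 4-byte char #2 = F0 9F 94 A5.
Offset 6: leading byte 0xE0 = 11100000 → 3-byte char #3 = E0 B8 B2.
Leading byte 0xE0 = 11100000 matches 1110xxxx → 3-byte sequence.
Byte 1: 0xE0 = 11100000, payload 0000 (4 bits).
Byte 2: 0xB8 = 10111000 (10xxxxxx ✓), payload 111000.
Byte 3: 0xB2 = 10110010 (10xxxxxx ✓), payload 110010.
Concatenate: 0000111000110010 = 0xE32 (16 bits → U+0E32).

U+0E32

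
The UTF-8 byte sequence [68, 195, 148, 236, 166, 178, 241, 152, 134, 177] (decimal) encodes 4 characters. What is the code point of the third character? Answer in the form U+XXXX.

U+C9B2

Offset 0: leading byte 0x44 = 01000100 → 1-byte char #1 = 44.
Offset 1: leading byte 0xC3 = 11000011 → 2-byte char #2 = C3 94.
Offset 3: leading byte 0xEC = 11101100 → 3-byte char #3 = EC A6 B2.
Leading byte 0xEC = 11101100 matches 1110xxxx → 3-byte sequence.
Byte 1: 0xEC = 11101100, payload 1100 (4 bits).
Byte 2: 0xA6 = 10100110 (10xxxxxx ✓), payload 100110.
Byte 3: 0xB2 = 10110010 (10xxxxxx ✓), payload 110010.
Concatenate: 1100100110110010 = 0xC9B2 (16 bits → U+C9B2).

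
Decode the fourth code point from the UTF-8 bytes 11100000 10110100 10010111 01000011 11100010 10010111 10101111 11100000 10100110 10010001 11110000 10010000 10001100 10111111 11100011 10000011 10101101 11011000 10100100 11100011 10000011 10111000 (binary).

U+0991

Offset 0: leading byte 0xE0 = 11100000 → 3-byte char #1 = E0 B4 97.
Offset 3: leading byte 0x43 = 01000011 → 1-byte char #2 = 43.
Offset 4: leading byte 0xE2 = 11100010 → 3-byte char #3 = E2 97 AF.
Offset 7: leading byte 0xE0 = 11100000 → 3-byte char #4 = E0 A6 91.
Leading byte 0xE0 = 11100000 matches 1110xxxx → 3-byte sequence.
Byte 1: 0xE0 = 11100000, payload 0000 (4 bits).
Byte 2: 0xA6 = 10100110 (10xxxxxx ✓), payload 100110.
Byte 3: 0x91 = 10010001 (10xxxxxx ✓), payload 010001.
Concatenate: 0000100110010001 = 0x991 (16 bits → U+0991).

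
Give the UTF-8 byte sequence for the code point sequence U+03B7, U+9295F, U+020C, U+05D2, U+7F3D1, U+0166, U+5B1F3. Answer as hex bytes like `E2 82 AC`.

U+03B7: 2-byte form → CE B7.
U+9295F: 4-byte form → F2 92 A5 9F.
U+020C: 2-byte form → C8 8C.
U+05D2: 2-byte form → D7 92.
U+7F3D1: 4-byte form → F1 BF 8F 91.
U+0166: 2-byte form → C5 A6.
U+5B1F3: 4-byte form → F1 9B 87 B3.
Concatenated (20 bytes): CE B7 F2 92 A5 9F C8 8C D7 92 F1 BF 8F 91 C5 A6 F1 9B 87 B3.

CE B7 F2 92 A5 9F C8 8C D7 92 F1 BF 8F 91 C5 A6 F1 9B 87 B3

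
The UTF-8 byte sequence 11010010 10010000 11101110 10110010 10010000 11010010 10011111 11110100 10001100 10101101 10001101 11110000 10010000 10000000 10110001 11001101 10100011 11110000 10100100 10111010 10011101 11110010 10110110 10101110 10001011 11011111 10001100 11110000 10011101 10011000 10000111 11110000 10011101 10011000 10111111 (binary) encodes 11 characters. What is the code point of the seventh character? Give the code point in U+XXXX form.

Offset 0: leading byte 0xD2 = 11010010 → 2-byte char #1 = D2 90.
Offset 2: leading byte 0xEE = 11101110 → 3-byte char #2 = EE B2 90.
Offset 5: leading byte 0xD2 = 11010010 → 2-byte char #3 = D2 9F.
Offset 7: leading byte 0xF4 = 11110100 → 4-byte char #4 = F4 8C AD 8D.
Offset 11: leading byte 0xF0 = 11110000 → 4-byte char #5 = F0 90 80 B1.
Offset 15: leading byte 0xCD = 11001101 → 2-byte char #6 = CD A3.
Offset 17: leading byte 0xF0 = 11110000 → 4-byte char #7 = F0 A4 BA 9D.
Leading byte 0xF0 = 11110000 matches 11110xxx → 4-byte sequence.
Byte 1: 0xF0 = 11110000, payload 000 (3 bits).
Byte 2: 0xA4 = 10100100 (10xxxxxx ✓), payload 100100.
Byte 3: 0xBA = 10111010 (10xxxxxx ✓), payload 111010.
Byte 4: 0x9D = 10011101 (10xxxxxx ✓), payload 011101.
Concatenate: 000100100111010011101 = 0x24E9D (21 bits → U+24E9D).

U+24E9D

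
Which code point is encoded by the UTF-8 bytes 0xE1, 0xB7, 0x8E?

U+1DCE

Leading byte 0xE1 = 11100001 matches 1110xxxx → 3-byte sequence.
Byte 1: 0xE1 = 11100001, payload 0001 (4 bits).
Byte 2: 0xB7 = 10110111 (10xxxxxx ✓), payload 110111.
Byte 3: 0x8E = 10001110 (10xxxxxx ✓), payload 001110.
Concatenate: 0001110111001110 = 0x1DCE (16 bits → U+1DCE).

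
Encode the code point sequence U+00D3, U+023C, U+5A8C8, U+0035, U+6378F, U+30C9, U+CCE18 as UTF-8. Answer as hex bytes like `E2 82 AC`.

C3 93 C8 BC F1 9A A3 88 35 F1 A3 9E 8F E3 83 89 F3 8C B8 98

U+00D3: 2-byte form → C3 93.
U+023C: 2-byte form → C8 BC.
U+5A8C8: 4-byte form → F1 9A A3 88.
U+0035: 1-byte form → 35.
U+6378F: 4-byte form → F1 A3 9E 8F.
U+30C9: 3-byte form → E3 83 89.
U+CCE18: 4-byte form → F3 8C B8 98.
Concatenated (20 bytes): C3 93 C8 BC F1 9A A3 88 35 F1 A3 9E 8F E3 83 89 F3 8C B8 98.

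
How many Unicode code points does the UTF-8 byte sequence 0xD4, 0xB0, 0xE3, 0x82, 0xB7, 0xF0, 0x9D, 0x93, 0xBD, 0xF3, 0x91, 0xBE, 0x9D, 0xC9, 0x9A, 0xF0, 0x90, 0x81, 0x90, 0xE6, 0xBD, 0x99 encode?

7

Byte at offset 0: 0xD4 = 11010100 → 2-byte char (#1). Advance 2.
Byte at offset 2: 0xE3 = 11100011 → 3-byte char (#2). Advance 3.
Byte at offset 5: 0xF0 = 11110000 → 4-byte char (#3). Advance 4.
Byte at offset 9: 0xF3 = 11110011 → 4-byte char (#4). Advance 4.
Byte at offset 13: 0xC9 = 11001001 → 2-byte char (#5). Advance 2.
Byte at offset 15: 0xF0 = 11110000 → 4-byte char (#6). Advance 4.
Byte at offset 19: 0xE6 = 11100110 → 3-byte char (#7). Advance 3.
Reached end at offset 22 after 7 code points.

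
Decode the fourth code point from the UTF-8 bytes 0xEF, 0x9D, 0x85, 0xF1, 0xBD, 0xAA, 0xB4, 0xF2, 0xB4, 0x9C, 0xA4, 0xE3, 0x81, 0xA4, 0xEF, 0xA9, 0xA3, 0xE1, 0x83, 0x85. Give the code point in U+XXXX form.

Offset 0: leading byte 0xEF = 11101111 → 3-byte char #1 = EF 9D 85.
Offset 3: leading byte 0xF1 = 11110001 → 4-byte char #2 = F1 BD AA B4.
Offset 7: leading byte 0xF2 = 11110010 → 4-byte char #3 = F2 B4 9C A4.
Offset 11: leading byte 0xE3 = 11100011 → 3-byte char #4 = E3 81 A4.
Leading byte 0xE3 = 11100011 matches 1110xxxx → 3-byte sequence.
Byte 1: 0xE3 = 11100011, payload 0011 (4 bits).
Byte 2: 0x81 = 10000001 (10xxxxxx ✓), payload 000001.
Byte 3: 0xA4 = 10100100 (10xxxxxx ✓), payload 100100.
Concatenate: 0011000001100100 = 0x3064 (16 bits → U+3064).

U+3064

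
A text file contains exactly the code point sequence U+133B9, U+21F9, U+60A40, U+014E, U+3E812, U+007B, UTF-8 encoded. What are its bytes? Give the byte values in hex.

F0 93 8E B9 E2 87 B9 F1 A0 A9 80 C5 8E F0 BE A0 92 7B

U+133B9: 4-byte form → F0 93 8E B9.
U+21F9: 3-byte form → E2 87 B9.
U+60A40: 4-byte form → F1 A0 A9 80.
U+014E: 2-byte form → C5 8E.
U+3E812: 4-byte form → F0 BE A0 92.
U+007B: 1-byte form → 7B.
Concatenated (18 bytes): F0 93 8E B9 E2 87 B9 F1 A0 A9 80 C5 8E F0 BE A0 92 7B.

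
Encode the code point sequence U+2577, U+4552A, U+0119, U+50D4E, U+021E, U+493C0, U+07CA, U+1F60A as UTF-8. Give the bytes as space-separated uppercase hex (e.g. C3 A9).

U+2577: 3-byte form → E2 95 B7.
U+4552A: 4-byte form → F1 85 94 AA.
U+0119: 2-byte form → C4 99.
U+50D4E: 4-byte form → F1 90 B5 8E.
U+021E: 2-byte form → C8 9E.
U+493C0: 4-byte form → F1 89 8F 80.
U+07CA: 2-byte form → DF 8A.
U+1F60A: 4-byte form → F0 9F 98 8A.
Concatenated (25 bytes): E2 95 B7 F1 85 94 AA C4 99 F1 90 B5 8E C8 9E F1 89 8F 80 DF 8A F0 9F 98 8A.

E2 95 B7 F1 85 94 AA C4 99 F1 90 B5 8E C8 9E F1 89 8F 80 DF 8A F0 9F 98 8A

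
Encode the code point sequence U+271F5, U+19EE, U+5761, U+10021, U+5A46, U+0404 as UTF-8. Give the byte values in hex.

F0 A7 87 B5 E1 A7 AE E5 9D A1 F0 90 80 A1 E5 A9 86 D0 84

U+271F5: 4-byte form → F0 A7 87 B5.
U+19EE: 3-byte form → E1 A7 AE.
U+5761: 3-byte form → E5 9D A1.
U+10021: 4-byte form → F0 90 80 A1.
U+5A46: 3-byte form → E5 A9 86.
U+0404: 2-byte form → D0 84.
Concatenated (19 bytes): F0 A7 87 B5 E1 A7 AE E5 9D A1 F0 90 80 A1 E5 A9 86 D0 84.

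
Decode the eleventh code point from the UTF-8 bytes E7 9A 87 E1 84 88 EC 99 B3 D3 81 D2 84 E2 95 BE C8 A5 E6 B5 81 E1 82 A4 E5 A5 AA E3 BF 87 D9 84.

U+3FC7

Offset 0: leading byte 0xE7 = 11100111 → 3-byte char #1 = E7 9A 87.
Offset 3: leading byte 0xE1 = 11100001 → 3-byte char #2 = E1 84 88.
Offset 6: leading byte 0xEC = 11101100 → 3-byte char #3 = EC 99 B3.
Offset 9: leading byte 0xD3 = 11010011 → 2-byte char #4 = D3 81.
Offset 11: leading byte 0xD2 = 11010010 → 2-byte char #5 = D2 84.
Offset 13: leading byte 0xE2 = 11100010 → 3-byte char #6 = E2 95 BE.
Offset 16: leading byte 0xC8 = 11001000 → 2-byte char #7 = C8 A5.
Offset 18: leading byte 0xE6 = 11100110 → 3-byte char #8 = E6 B5 81.
Offset 21: leading byte 0xE1 = 11100001 → 3-byte char #9 = E1 82 A4.
Offset 24: leading byte 0xE5 = 11100101 → 3-byte char #10 = E5 A5 AA.
Offset 27: leading byte 0xE3 = 11100011 → 3-byte char #11 = E3 BF 87.
Leading byte 0xE3 = 11100011 matches 1110xxxx → 3-byte sequence.
Byte 1: 0xE3 = 11100011, payload 0011 (4 bits).
Byte 2: 0xBF = 10111111 (10xxxxxx ✓), payload 111111.
Byte 3: 0x87 = 10000111 (10xxxxxx ✓), payload 000111.
Concatenate: 0011111111000111 = 0x3FC7 (16 bits → U+3FC7).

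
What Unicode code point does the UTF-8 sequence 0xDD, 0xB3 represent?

Leading byte 0xDD = 11011101 matches 110xxxxx → 2-byte sequence.
Byte 1: 0xDD = 11011101, payload 11101 (5 bits).
Byte 2: 0xB3 = 10110011 (10xxxxxx ✓), payload 110011.
Concatenate: 11101110011 = 0x773 (11 bits → U+0773).

U+0773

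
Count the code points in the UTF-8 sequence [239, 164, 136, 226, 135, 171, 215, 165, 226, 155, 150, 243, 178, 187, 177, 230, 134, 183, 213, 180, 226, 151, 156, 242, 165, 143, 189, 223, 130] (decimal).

10

Byte at offset 0: 0xEF = 11101111 → 3-byte char (#1). Advance 3.
Byte at offset 3: 0xE2 = 11100010 → 3-byte char (#2). Advance 3.
Byte at offset 6: 0xD7 = 11010111 → 2-byte char (#3). Advance 2.
Byte at offset 8: 0xE2 = 11100010 → 3-byte char (#4). Advance 3.
Byte at offset 11: 0xF3 = 11110011 → 4-byte char (#5). Advance 4.
Byte at offset 15: 0xE6 = 11100110 → 3-byte char (#6). Advance 3.
Byte at offset 18: 0xD5 = 11010101 → 2-byte char (#7). Advance 2.
Byte at offset 20: 0xE2 = 11100010 → 3-byte char (#8). Advance 3.
Byte at offset 23: 0xF2 = 11110010 → 4-byte char (#9). Advance 4.
Byte at offset 27: 0xDF = 11011111 → 2-byte char (#10). Advance 2.
Reached end at offset 29 after 10 code points.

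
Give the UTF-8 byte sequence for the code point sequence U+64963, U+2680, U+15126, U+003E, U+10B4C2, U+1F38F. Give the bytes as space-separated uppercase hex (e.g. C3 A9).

U+64963: 4-byte form → F1 A4 A5 A3.
U+2680: 3-byte form → E2 9A 80.
U+15126: 4-byte form → F0 95 84 A6.
U+003E: 1-byte form → 3E.
U+10B4C2: 4-byte form → F4 8B 93 82.
U+1F38F: 4-byte form → F0 9F 8E 8F.
Concatenated (20 bytes): F1 A4 A5 A3 E2 9A 80 F0 95 84 A6 3E F4 8B 93 82 F0 9F 8E 8F.

F1 A4 A5 A3 E2 9A 80 F0 95 84 A6 3E F4 8B 93 82 F0 9F 8E 8F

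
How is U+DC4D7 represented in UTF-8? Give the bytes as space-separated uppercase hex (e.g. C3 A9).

U+DC4D7 = 0xDC4D7 = 902359 decimal. In range U+10000–U+10FFFF → 4-byte form: 11110xxx 10xxxxxx 10xxxxxx 10xxxxxx.
Binary (21 bits): 011011100010011010111.
Split 3+6+6+6: 011 | 011100 | 010011 | 010111.
Byte 1: 11110011 = 0xF3.
Byte 2: 10011100 = 0x9C.
Byte 3: 10010011 = 0x93.
Byte 4: 10010111 = 0x97.

F3 9C 93 97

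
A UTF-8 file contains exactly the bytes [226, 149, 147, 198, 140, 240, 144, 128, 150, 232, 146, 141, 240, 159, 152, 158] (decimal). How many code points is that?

Byte at offset 0: 0xE2 = 11100010 → 3-byte char (#1). Advance 3.
Byte at offset 3: 0xC6 = 11000110 → 2-byte char (#2). Advance 2.
Byte at offset 5: 0xF0 = 11110000 → 4-byte char (#3). Advance 4.
Byte at offset 9: 0xE8 = 11101000 → 3-byte char (#4). Advance 3.
Byte at offset 12: 0xF0 = 11110000 → 4-byte char (#5). Advance 4.
Reached end at offset 16 after 5 code points.

5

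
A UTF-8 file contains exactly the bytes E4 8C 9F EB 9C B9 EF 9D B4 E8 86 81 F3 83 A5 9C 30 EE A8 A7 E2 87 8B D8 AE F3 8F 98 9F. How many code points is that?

10

Byte at offset 0: 0xE4 = 11100100 → 3-byte char (#1). Advance 3.
Byte at offset 3: 0xEB = 11101011 → 3-byte char (#2). Advance 3.
Byte at offset 6: 0xEF = 11101111 → 3-byte char (#3). Advance 3.
Byte at offset 9: 0xE8 = 11101000 → 3-byte char (#4). Advance 3.
Byte at offset 12: 0xF3 = 11110011 → 4-byte char (#5). Advance 4.
Byte at offset 16: 0x30 = 00110000 → 1-byte char (#6). Advance 1.
Byte at offset 17: 0xEE = 11101110 → 3-byte char (#7). Advance 3.
Byte at offset 20: 0xE2 = 11100010 → 3-byte char (#8). Advance 3.
Byte at offset 23: 0xD8 = 11011000 → 2-byte char (#9). Advance 2.
Byte at offset 25: 0xF3 = 11110011 → 4-byte char (#10). Advance 4.
Reached end at offset 29 after 10 code points.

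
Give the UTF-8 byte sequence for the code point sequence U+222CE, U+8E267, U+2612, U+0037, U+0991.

U+222CE: 4-byte form → F0 A2 8B 8E.
U+8E267: 4-byte form → F2 8E 89 A7.
U+2612: 3-byte form → E2 98 92.
U+0037: 1-byte form → 37.
U+0991: 3-byte form → E0 A6 91.
Concatenated (15 bytes): F0 A2 8B 8E F2 8E 89 A7 E2 98 92 37 E0 A6 91.

F0 A2 8B 8E F2 8E 89 A7 E2 98 92 37 E0 A6 91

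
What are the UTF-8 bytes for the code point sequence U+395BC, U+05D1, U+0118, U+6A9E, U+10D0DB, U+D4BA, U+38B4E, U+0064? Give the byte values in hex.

F0 B9 96 BC D7 91 C4 98 E6 AA 9E F4 8D 83 9B ED 92 BA F0 B8 AD 8E 64

U+395BC: 4-byte form → F0 B9 96 BC.
U+05D1: 2-byte form → D7 91.
U+0118: 2-byte form → C4 98.
U+6A9E: 3-byte form → E6 AA 9E.
U+10D0DB: 4-byte form → F4 8D 83 9B.
U+D4BA: 3-byte form → ED 92 BA.
U+38B4E: 4-byte form → F0 B8 AD 8E.
U+0064: 1-byte form → 64.
Concatenated (23 bytes): F0 B9 96 BC D7 91 C4 98 E6 AA 9E F4 8D 83 9B ED 92 BA F0 B8 AD 8E 64.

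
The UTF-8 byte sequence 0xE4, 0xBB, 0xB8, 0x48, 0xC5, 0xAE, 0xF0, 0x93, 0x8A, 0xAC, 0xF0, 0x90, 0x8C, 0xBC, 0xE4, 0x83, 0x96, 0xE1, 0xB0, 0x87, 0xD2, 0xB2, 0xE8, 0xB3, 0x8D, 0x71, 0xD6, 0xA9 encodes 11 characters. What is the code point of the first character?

Offset 0: leading byte 0xE4 = 11100100 → 3-byte char #1 = E4 BB B8.
Leading byte 0xE4 = 11100100 matches 1110xxxx → 3-byte sequence.
Byte 1: 0xE4 = 11100100, payload 0100 (4 bits).
Byte 2: 0xBB = 10111011 (10xxxxxx ✓), payload 111011.
Byte 3: 0xB8 = 10111000 (10xxxxxx ✓), payload 111000.
Concatenate: 0100111011111000 = 0x4EF8 (16 bits → U+4EF8).

U+4EF8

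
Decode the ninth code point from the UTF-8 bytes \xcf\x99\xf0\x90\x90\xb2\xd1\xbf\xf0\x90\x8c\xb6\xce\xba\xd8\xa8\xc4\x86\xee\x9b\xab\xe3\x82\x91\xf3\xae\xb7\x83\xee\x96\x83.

U+3091

Offset 0: leading byte 0xCF = 11001111 → 2-byte char #1 = CF 99.
Offset 2: leading byte 0xF0 = 11110000 → 4-byte char #2 = F0 90 90 B2.
Offset 6: leading byte 0xD1 = 11010001 → 2-byte char #3 = D1 BF.
Offset 8: leading byte 0xF0 = 11110000 → 4-byte char #4 = F0 90 8C B6.
Offset 12: leading byte 0xCE = 11001110 → 2-byte char #5 = CE BA.
Offset 14: leading byte 0xD8 = 11011000 → 2-byte char #6 = D8 A8.
Offset 16: leading byte 0xC4 = 11000100 → 2-byte char #7 = C4 86.
Offset 18: leading byte 0xEE = 11101110 → 3-byte char #8 = EE 9B AB.
Offset 21: leading byte 0xE3 = 11100011 → 3-byte char #9 = E3 82 91.
Leading byte 0xE3 = 11100011 matches 1110xxxx → 3-byte sequence.
Byte 1: 0xE3 = 11100011, payload 0011 (4 bits).
Byte 2: 0x82 = 10000010 (10xxxxxx ✓), payload 000010.
Byte 3: 0x91 = 10010001 (10xxxxxx ✓), payload 010001.
Concatenate: 0011000010010001 = 0x3091 (16 bits → U+3091).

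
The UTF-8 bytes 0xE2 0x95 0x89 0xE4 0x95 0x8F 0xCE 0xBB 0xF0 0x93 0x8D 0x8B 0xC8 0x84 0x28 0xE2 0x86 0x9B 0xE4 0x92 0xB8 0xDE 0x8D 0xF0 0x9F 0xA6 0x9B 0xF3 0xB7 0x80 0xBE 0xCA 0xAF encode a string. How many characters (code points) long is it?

Byte at offset 0: 0xE2 = 11100010 → 3-byte char (#1). Advance 3.
Byte at offset 3: 0xE4 = 11100100 → 3-byte char (#2). Advance 3.
Byte at offset 6: 0xCE = 11001110 → 2-byte char (#3). Advance 2.
Byte at offset 8: 0xF0 = 11110000 → 4-byte char (#4). Advance 4.
Byte at offset 12: 0xC8 = 11001000 → 2-byte char (#5). Advance 2.
Byte at offset 14: 0x28 = 00101000 → 1-byte char (#6). Advance 1.
Byte at offset 15: 0xE2 = 11100010 → 3-byte char (#7). Advance 3.
Byte at offset 18: 0xE4 = 11100100 → 3-byte char (#8). Advance 3.
Byte at offset 21: 0xDE = 11011110 → 2-byte char (#9). Advance 2.
Byte at offset 23: 0xF0 = 11110000 → 4-byte char (#10). Advance 4.
Byte at offset 27: 0xF3 = 11110011 → 4-byte char (#11). Advance 4.
Byte at offset 31: 0xCA = 11001010 → 2-byte char (#12). Advance 2.
Reached end at offset 33 after 12 code points.

12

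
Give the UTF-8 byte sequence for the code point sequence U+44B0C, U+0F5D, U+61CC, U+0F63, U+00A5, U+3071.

U+44B0C: 4-byte form → F1 84 AC 8C.
U+0F5D: 3-byte form → E0 BD 9D.
U+61CC: 3-byte form → E6 87 8C.
U+0F63: 3-byte form → E0 BD A3.
U+00A5: 2-byte form → C2 A5.
U+3071: 3-byte form → E3 81 B1.
Concatenated (18 bytes): F1 84 AC 8C E0 BD 9D E6 87 8C E0 BD A3 C2 A5 E3 81 B1.

F1 84 AC 8C E0 BD 9D E6 87 8C E0 BD A3 C2 A5 E3 81 B1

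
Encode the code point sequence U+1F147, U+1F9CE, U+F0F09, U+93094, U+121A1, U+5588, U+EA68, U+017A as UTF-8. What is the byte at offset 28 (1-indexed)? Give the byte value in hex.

0xBA

1-indexed offset 28 is 0-indexed offset 27.
U+1F147 → 4-byte form F0 9F 85 87 at offsets 0–3.
U+1F9CE → 4-byte form F0 9F A7 8E at offsets 4–7.
U+F0F09 → 4-byte form F3 B0 BC 89 at offsets 8–11.
U+93094 → 4-byte form F2 93 82 94 at offsets 12–15.
U+121A1 → 4-byte form F0 92 86 A1 at offsets 16–19.
U+5588 → 3-byte form E5 96 88 at offsets 20–22.
U+EA68 → 3-byte form EE A9 A8 at offsets 23–25.
U+017A → 2-byte form C5 BA at offsets 26–27.
Offset 27 falls in char 8's range; it's byte 2 of C5 BA = 0xBA.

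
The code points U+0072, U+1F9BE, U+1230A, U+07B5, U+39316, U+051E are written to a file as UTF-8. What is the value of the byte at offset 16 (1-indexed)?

1-indexed offset 16 is 0-indexed offset 15.
U+0072 → 1-byte form 72 at offsets 0–0.
U+1F9BE → 4-byte form F0 9F A6 BE at offsets 1–4.
U+1230A → 4-byte form F0 92 8C 8A at offsets 5–8.
U+07B5 → 2-byte form DE B5 at offsets 9–10.
U+39316 → 4-byte form F0 B9 8C 96 at offsets 11–14.
U+051E → 2-byte form D4 9E at offsets 15–16.
Offset 15 falls in char 6's range; it's byte 1 of D4 9E = 0xD4.

0xD4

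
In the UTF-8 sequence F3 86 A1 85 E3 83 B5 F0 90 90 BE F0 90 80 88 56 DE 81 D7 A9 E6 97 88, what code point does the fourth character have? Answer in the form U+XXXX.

U+10008

Offset 0: leading byte 0xF3 = 11110011 → 4-byte char #1 = F3 86 A1 85.
Offset 4: leading byte 0xE3 = 11100011 → 3-byte char #2 = E3 83 B5.
Offset 7: leading byte 0xF0 = 11110000 → 4-byte char #3 = F0 90 90 BE.
Offset 11: leading byte 0xF0 = 11110000 → 4-byte char #4 = F0 90 80 88.
Leading byte 0xF0 = 11110000 matches 11110xxx → 4-byte sequence.
Byte 1: 0xF0 = 11110000, payload 000 (3 bits).
Byte 2: 0x90 = 10010000 (10xxxxxx ✓), payload 010000.
Byte 3: 0x80 = 10000000 (10xxxxxx ✓), payload 000000.
Byte 4: 0x88 = 10001000 (10xxxxxx ✓), payload 001000.
Concatenate: 000010000000000001000 = 0x10008 (21 bits → U+10008).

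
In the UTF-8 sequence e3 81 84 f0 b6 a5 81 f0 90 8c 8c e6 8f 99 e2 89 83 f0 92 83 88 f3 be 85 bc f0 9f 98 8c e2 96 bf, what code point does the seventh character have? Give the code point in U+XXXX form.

Offset 0: leading byte 0xE3 = 11100011 → 3-byte char #1 = E3 81 84.
Offset 3: leading byte 0xF0 = 11110000 → 4-byte char #2 = F0 B6 A5 81.
Offset 7: leading byte 0xF0 = 11110000 → 4-byte char #3 = F0 90 8C 8C.
Offset 11: leading byte 0xE6 = 11100110 → 3-byte char #4 = E6 8F 99.
Offset 14: leading byte 0xE2 = 11100010 → 3-byte char #5 = E2 89 83.
Offset 17: leading byte 0xF0 = 11110000 → 4-byte char #6 = F0 92 83 88.
Offset 21: leading byte 0xF3 = 11110011 → 4-byte char #7 = F3 BE 85 BC.
Leading byte 0xF3 = 11110011 matches 11110xxx → 4-byte sequence.
Byte 1: 0xF3 = 11110011, payload 011 (3 bits).
Byte 2: 0xBE = 10111110 (10xxxxxx ✓), payload 111110.
Byte 3: 0x85 = 10000101 (10xxxxxx ✓), payload 000101.
Byte 4: 0xBC = 10111100 (10xxxxxx ✓), payload 111100.
Concatenate: 011111110000101111100 = 0xFE17C (21 bits → U+FE17C).

U+FE17C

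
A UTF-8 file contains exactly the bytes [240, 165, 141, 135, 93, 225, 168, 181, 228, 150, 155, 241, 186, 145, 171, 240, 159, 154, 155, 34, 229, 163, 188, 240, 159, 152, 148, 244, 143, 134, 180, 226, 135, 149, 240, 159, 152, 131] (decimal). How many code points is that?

12

Byte at offset 0: 0xF0 = 11110000 → 4-byte char (#1). Advance 4.
Byte at offset 4: 0x5D = 01011101 → 1-byte char (#2). Advance 1.
Byte at offset 5: 0xE1 = 11100001 → 3-byte char (#3). Advance 3.
Byte at offset 8: 0xE4 = 11100100 → 3-byte char (#4). Advance 3.
Byte at offset 11: 0xF1 = 11110001 → 4-byte char (#5). Advance 4.
Byte at offset 15: 0xF0 = 11110000 → 4-byte char (#6). Advance 4.
Byte at offset 19: 0x22 = 00100010 → 1-byte char (#7). Advance 1.
Byte at offset 20: 0xE5 = 11100101 → 3-byte char (#8). Advance 3.
Byte at offset 23: 0xF0 = 11110000 → 4-byte char (#9). Advance 4.
Byte at offset 27: 0xF4 = 11110100 → 4-byte char (#10). Advance 4.
Byte at offset 31: 0xE2 = 11100010 → 3-byte char (#11). Advance 3.
Byte at offset 34: 0xF0 = 11110000 → 4-byte char (#12). Advance 4.
Reached end at offset 38 after 12 code points.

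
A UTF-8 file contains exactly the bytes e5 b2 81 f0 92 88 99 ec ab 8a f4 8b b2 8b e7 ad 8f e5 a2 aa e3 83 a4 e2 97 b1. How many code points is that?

8

Byte at offset 0: 0xE5 = 11100101 → 3-byte char (#1). Advance 3.
Byte at offset 3: 0xF0 = 11110000 → 4-byte char (#2). Advance 4.
Byte at offset 7: 0xEC = 11101100 → 3-byte char (#3). Advance 3.
Byte at offset 10: 0xF4 = 11110100 → 4-byte char (#4). Advance 4.
Byte at offset 14: 0xE7 = 11100111 → 3-byte char (#5). Advance 3.
Byte at offset 17: 0xE5 = 11100101 → 3-byte char (#6). Advance 3.
Byte at offset 20: 0xE3 = 11100011 → 3-byte char (#7). Advance 3.
Byte at offset 23: 0xE2 = 11100010 → 3-byte char (#8). Advance 3.
Reached end at offset 26 after 8 code points.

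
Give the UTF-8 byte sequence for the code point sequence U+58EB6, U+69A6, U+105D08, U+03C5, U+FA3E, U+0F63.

F1 98 BA B6 E6 A6 A6 F4 85 B4 88 CF 85 EF A8 BE E0 BD A3

U+58EB6: 4-byte form → F1 98 BA B6.
U+69A6: 3-byte form → E6 A6 A6.
U+105D08: 4-byte form → F4 85 B4 88.
U+03C5: 2-byte form → CF 85.
U+FA3E: 3-byte form → EF A8 BE.
U+0F63: 3-byte form → E0 BD A3.
Concatenated (19 bytes): F1 98 BA B6 E6 A6 A6 F4 85 B4 88 CF 85 EF A8 BE E0 BD A3.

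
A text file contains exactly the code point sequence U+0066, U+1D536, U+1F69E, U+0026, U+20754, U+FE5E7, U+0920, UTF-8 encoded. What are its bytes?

66 F0 9D 94 B6 F0 9F 9A 9E 26 F0 A0 9D 94 F3 BE 97 A7 E0 A4 A0

U+0066: 1-byte form → 66.
U+1D536: 4-byte form → F0 9D 94 B6.
U+1F69E: 4-byte form → F0 9F 9A 9E.
U+0026: 1-byte form → 26.
U+20754: 4-byte form → F0 A0 9D 94.
U+FE5E7: 4-byte form → F3 BE 97 A7.
U+0920: 3-byte form → E0 A4 A0.
Concatenated (21 bytes): 66 F0 9D 94 B6 F0 9F 9A 9E 26 F0 A0 9D 94 F3 BE 97 A7 E0 A4 A0.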